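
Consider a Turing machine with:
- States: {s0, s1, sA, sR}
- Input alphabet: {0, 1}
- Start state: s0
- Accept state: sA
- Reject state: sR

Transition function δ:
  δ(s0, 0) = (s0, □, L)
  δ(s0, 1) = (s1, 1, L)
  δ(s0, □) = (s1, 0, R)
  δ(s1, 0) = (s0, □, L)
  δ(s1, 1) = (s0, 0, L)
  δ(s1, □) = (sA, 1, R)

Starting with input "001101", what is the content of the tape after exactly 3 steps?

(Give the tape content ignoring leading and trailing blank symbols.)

Execution trace:
Initial: [s0]001101
Step 1: δ(s0, 0) = (s0, □, L) → [s0]□□01101
Step 2: δ(s0, □) = (s1, 0, R) → 0[s1]□01101
Step 3: δ(s1, □) = (sA, 1, R) → 01[sA]01101

The machine reaches the accept state sA and halts.

After 3 steps, the tape (ignoring leading/trailing blanks) is: 0101101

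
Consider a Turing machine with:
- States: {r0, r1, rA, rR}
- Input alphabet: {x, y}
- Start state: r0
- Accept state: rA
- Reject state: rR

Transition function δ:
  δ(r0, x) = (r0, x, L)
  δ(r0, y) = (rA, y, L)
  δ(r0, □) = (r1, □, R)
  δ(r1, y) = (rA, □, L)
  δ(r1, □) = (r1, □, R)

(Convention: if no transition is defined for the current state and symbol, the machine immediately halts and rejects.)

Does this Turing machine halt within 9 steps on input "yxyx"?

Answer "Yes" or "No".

Execution trace:
Initial: [r0]yxyx
Step 1: δ(r0, y) = (rA, y, L) → [rA]□yxyx

The machine reaches the accept state rA and halts.
The machine halted after 1 step (within the 9-step bound).

Answer: Yes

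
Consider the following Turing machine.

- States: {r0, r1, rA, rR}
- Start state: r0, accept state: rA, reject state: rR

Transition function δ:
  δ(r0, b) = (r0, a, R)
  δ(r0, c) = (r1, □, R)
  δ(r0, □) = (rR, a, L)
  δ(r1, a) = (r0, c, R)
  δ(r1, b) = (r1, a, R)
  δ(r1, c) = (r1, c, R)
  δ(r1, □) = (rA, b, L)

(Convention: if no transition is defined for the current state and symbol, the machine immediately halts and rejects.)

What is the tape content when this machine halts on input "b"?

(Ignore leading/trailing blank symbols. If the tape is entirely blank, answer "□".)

Execution trace:
Initial: [r0]b
Step 1: δ(r0, b) = (r0, a, R) → a[r0]□
Step 2: δ(r0, □) = (rR, a, L) → [rR]aa

The machine reaches the reject state rR and halts.

Final tape (ignoring leading/trailing blanks): aa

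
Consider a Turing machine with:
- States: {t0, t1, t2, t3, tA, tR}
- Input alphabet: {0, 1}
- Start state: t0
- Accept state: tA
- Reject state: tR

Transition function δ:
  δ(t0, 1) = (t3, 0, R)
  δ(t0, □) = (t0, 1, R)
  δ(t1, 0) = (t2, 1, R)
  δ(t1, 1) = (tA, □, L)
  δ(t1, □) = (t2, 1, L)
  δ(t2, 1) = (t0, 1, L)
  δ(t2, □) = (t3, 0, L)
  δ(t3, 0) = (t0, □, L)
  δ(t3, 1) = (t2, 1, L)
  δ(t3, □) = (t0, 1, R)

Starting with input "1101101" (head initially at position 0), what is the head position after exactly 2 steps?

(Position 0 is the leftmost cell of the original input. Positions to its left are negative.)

Execution trace (head position shown):
Step 0: [t0]1101101  (head at position 0)
Step 1: move right → 0[t3]101101  (head at position 1)
Step 2: move left → [t2]0101101  (head at position 0)

After 2 steps, the head is at position 0.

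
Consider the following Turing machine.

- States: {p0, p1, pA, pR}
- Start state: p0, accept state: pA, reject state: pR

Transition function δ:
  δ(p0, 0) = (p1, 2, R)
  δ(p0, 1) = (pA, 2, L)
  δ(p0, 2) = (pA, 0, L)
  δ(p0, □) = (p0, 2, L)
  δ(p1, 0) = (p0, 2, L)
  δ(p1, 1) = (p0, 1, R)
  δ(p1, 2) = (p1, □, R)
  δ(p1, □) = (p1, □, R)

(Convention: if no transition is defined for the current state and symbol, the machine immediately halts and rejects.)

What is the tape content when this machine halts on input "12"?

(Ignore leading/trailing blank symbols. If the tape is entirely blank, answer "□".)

Execution trace:
Initial: [p0]12
Step 1: δ(p0, 1) = (pA, 2, L) → [pA]□22

The machine reaches the accept state pA and halts.

Final tape (ignoring leading/trailing blanks): 22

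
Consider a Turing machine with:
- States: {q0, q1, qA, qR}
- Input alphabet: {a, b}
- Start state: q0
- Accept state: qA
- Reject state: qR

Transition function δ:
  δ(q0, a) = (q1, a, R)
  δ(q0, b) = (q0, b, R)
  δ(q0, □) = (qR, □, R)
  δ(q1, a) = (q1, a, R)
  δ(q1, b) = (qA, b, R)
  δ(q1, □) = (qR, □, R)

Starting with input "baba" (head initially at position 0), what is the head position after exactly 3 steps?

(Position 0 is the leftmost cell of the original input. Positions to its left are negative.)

Execution trace (head position shown):
Step 0: [q0]baba  (head at position 0)
Step 1: move right → b[q0]aba  (head at position 1)
Step 2: move right → ba[q1]ba  (head at position 2)
Step 3: move right → bab[qA]a  (head at position 3)

After 3 steps, the head is at position 3.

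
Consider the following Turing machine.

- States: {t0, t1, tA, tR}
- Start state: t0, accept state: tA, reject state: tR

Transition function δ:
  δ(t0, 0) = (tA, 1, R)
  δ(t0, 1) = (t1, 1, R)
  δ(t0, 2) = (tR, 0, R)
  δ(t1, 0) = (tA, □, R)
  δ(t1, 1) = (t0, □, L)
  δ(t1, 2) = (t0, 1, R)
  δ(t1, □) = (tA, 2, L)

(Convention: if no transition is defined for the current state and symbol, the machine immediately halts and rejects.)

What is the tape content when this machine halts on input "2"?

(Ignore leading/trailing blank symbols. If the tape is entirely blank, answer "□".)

Execution trace:
Initial: [t0]2
Step 1: δ(t0, 2) = (tR, 0, R) → 0[tR]□

The machine reaches the reject state tR and halts.

Final tape (ignoring leading/trailing blanks): 0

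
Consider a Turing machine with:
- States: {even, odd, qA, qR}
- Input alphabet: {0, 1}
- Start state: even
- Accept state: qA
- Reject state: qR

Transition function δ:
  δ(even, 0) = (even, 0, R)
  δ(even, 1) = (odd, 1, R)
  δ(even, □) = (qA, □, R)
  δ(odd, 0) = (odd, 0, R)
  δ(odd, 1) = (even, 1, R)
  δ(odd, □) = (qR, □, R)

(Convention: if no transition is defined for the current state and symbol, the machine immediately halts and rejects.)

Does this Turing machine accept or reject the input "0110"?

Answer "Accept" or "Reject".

Execution trace:
Initial: [even]0110
Step 1: δ(even, 0) = (even, 0, R) → 0[even]110
Step 2: δ(even, 1) = (odd, 1, R) → 01[odd]10
Step 3: δ(odd, 1) = (even, 1, R) → 011[even]0
Step 4: δ(even, 0) = (even, 0, R) → 0110[even]□
Step 5: δ(even, □) = (qA, □, R) → 0110□[qA]□

The machine reaches the accept state qA and halts.

Answer: Accept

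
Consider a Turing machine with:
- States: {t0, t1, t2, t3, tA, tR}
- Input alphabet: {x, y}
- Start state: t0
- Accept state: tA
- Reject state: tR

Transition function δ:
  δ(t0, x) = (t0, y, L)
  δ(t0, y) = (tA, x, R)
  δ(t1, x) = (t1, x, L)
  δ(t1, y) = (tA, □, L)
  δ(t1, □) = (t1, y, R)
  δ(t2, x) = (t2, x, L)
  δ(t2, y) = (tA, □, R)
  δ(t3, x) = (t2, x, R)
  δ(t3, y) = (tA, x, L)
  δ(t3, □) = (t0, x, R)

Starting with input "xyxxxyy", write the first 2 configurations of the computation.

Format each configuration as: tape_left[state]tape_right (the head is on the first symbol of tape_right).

Transitions applied:
Step 1: δ(t0, x) = (t0, y, L)

The first 2 configurations are:
[t0]xyxxxyy ⊢ [t0]□yyxxxyy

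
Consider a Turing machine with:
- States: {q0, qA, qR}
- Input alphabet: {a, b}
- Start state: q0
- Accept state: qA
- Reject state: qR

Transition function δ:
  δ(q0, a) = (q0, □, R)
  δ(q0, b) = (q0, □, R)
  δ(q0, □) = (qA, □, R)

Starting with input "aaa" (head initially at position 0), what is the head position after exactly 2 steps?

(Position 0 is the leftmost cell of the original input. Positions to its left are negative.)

Execution trace (head position shown):
Step 0: [q0]aaa  (head at position 0)
Step 1: move right → □[q0]aa  (head at position 1)
Step 2: move right → □□[q0]a  (head at position 2)

After 2 steps, the head is at position 2.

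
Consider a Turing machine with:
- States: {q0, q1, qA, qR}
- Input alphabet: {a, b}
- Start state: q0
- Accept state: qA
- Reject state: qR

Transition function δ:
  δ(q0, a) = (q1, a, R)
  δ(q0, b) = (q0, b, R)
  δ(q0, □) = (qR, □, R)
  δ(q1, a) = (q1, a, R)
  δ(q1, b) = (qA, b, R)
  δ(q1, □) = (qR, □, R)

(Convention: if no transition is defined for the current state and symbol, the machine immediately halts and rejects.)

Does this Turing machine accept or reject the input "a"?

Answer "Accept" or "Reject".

Execution trace:
Initial: [q0]a
Step 1: δ(q0, a) = (q1, a, R) → a[q1]□
Step 2: δ(q1, □) = (qR, □, R) → a□[qR]□

The machine reaches the reject state qR and halts.

Answer: Reject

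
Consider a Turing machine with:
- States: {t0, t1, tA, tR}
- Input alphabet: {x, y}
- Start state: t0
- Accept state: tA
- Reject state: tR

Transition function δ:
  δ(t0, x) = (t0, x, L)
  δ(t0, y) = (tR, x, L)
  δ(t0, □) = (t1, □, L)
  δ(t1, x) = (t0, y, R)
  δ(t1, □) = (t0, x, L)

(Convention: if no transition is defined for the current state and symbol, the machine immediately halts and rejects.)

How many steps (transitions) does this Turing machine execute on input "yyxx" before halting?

Execution trace:
Initial: [t0]yyxx
Step 1: δ(t0, y) = (tR, x, L) → [tR]□xyxx

The machine reaches the reject state tR and halts.

The machine executed 1 step before halting.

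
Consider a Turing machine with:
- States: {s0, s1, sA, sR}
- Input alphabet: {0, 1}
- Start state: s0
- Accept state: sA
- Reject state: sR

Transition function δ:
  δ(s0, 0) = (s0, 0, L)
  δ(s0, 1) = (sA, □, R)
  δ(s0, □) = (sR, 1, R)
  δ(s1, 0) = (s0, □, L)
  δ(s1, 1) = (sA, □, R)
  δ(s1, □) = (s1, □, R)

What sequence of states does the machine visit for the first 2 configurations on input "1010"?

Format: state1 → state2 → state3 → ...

Execution trace:
Initial: [s0]1010
Step 1: δ(s0, 1) = (sA, □, R) → □[sA]010

The machine reaches the accept state sA and halts.

State sequence: s0 → sA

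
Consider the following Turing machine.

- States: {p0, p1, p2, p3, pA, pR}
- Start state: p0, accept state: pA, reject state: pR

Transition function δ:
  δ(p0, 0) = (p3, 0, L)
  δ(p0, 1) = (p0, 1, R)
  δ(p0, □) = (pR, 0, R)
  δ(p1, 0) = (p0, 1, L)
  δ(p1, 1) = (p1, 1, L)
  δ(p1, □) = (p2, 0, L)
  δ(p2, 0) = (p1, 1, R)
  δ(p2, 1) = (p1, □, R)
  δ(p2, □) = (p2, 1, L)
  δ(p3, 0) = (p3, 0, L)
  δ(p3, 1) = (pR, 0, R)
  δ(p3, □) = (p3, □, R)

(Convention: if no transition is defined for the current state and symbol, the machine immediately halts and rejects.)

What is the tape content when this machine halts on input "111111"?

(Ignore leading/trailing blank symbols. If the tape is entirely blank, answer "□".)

Execution trace:
Initial: [p0]111111
Step 1: δ(p0, 1) = (p0, 1, R) → 1[p0]11111
Step 2: δ(p0, 1) = (p0, 1, R) → 11[p0]1111
Step 3: δ(p0, 1) = (p0, 1, R) → 111[p0]111
Step 4: δ(p0, 1) = (p0, 1, R) → 1111[p0]11
Step 5: δ(p0, 1) = (p0, 1, R) → 11111[p0]1
Step 6: δ(p0, 1) = (p0, 1, R) → 111111[p0]□
Step 7: δ(p0, □) = (pR, 0, R) → 1111110[pR]□

The machine reaches the reject state pR and halts.

Final tape (ignoring leading/trailing blanks): 1111110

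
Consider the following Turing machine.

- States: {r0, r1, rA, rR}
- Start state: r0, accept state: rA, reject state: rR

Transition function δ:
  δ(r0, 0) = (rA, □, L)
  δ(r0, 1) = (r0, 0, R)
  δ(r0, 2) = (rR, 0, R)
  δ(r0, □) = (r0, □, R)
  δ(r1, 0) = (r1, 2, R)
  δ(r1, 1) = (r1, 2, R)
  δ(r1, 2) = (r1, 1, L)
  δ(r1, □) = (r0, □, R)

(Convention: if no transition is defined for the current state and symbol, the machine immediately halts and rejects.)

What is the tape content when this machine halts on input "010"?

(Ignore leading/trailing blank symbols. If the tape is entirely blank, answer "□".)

Execution trace:
Initial: [r0]010
Step 1: δ(r0, 0) = (rA, □, L) → [rA]□□10

The machine reaches the accept state rA and halts.

Final tape (ignoring leading/trailing blanks): 10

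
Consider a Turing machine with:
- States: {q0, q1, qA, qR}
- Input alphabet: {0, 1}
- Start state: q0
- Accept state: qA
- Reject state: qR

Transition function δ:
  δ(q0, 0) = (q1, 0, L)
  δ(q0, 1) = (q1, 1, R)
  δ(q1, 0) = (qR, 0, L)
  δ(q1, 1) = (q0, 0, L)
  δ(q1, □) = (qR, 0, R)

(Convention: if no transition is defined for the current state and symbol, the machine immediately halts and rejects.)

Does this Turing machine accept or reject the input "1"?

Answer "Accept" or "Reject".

Execution trace:
Initial: [q0]1
Step 1: δ(q0, 1) = (q1, 1, R) → 1[q1]□
Step 2: δ(q1, □) = (qR, 0, R) → 10[qR]□

The machine reaches the reject state qR and halts.

Answer: Reject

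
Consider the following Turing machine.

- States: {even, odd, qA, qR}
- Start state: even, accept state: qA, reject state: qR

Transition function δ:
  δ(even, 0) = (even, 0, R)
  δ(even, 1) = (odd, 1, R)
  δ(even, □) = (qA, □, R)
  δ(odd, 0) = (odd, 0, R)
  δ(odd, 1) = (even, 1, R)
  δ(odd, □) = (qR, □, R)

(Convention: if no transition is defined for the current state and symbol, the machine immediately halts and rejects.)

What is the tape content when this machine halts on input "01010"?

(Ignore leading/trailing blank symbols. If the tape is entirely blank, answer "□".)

Execution trace:
Initial: [even]01010
Step 1: δ(even, 0) = (even, 0, R) → 0[even]1010
Step 2: δ(even, 1) = (odd, 1, R) → 01[odd]010
Step 3: δ(odd, 0) = (odd, 0, R) → 010[odd]10
Step 4: δ(odd, 1) = (even, 1, R) → 0101[even]0
Step 5: δ(even, 0) = (even, 0, R) → 01010[even]□
Step 6: δ(even, □) = (qA, □, R) → 01010□[qA]□

The machine reaches the accept state qA and halts.

Final tape (ignoring leading/trailing blanks): 01010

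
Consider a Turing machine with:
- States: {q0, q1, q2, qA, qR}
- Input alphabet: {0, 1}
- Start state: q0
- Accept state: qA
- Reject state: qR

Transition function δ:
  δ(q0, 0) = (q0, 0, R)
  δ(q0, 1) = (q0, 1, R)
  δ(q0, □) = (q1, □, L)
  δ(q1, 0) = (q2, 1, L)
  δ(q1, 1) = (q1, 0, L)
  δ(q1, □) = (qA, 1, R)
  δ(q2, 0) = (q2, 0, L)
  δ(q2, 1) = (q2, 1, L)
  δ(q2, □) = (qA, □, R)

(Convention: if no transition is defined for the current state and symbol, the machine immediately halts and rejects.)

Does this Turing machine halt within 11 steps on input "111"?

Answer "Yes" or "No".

Execution trace:
Initial: [q0]111
Step 1: δ(q0, 1) = (q0, 1, R) → 1[q0]11
Step 2: δ(q0, 1) = (q0, 1, R) → 11[q0]1
Step 3: δ(q0, 1) = (q0, 1, R) → 111[q0]□
Step 4: δ(q0, □) = (q1, □, L) → 11[q1]1□
Step 5: δ(q1, 1) = (q1, 0, L) → 1[q1]10□
Step 6: δ(q1, 1) = (q1, 0, L) → [q1]100□
Step 7: δ(q1, 1) = (q1, 0, L) → [q1]□000□
Step 8: δ(q1, □) = (qA, 1, R) → 1[qA]000□

The machine reaches the accept state qA and halts.
The machine halted after 8 steps (within the 11-step bound).

Answer: Yes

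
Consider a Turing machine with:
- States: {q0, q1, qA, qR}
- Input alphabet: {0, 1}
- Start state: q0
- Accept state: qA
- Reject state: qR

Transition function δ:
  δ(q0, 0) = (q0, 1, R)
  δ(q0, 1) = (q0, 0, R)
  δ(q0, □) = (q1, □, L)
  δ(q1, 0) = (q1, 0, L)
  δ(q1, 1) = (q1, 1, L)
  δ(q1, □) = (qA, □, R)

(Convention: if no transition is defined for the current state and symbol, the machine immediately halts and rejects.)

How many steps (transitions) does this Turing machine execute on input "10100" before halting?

Execution trace:
Initial: [q0]10100
Step 1: δ(q0, 1) = (q0, 0, R) → 0[q0]0100
Step 2: δ(q0, 0) = (q0, 1, R) → 01[q0]100
Step 3: δ(q0, 1) = (q0, 0, R) → 010[q0]00
Step 4: δ(q0, 0) = (q0, 1, R) → 0101[q0]0
Step 5: δ(q0, 0) = (q0, 1, R) → 01011[q0]□
Step 6: δ(q0, □) = (q1, □, L) → 0101[q1]1□
Step 7: δ(q1, 1) = (q1, 1, L) → 010[q1]11□
Step 8: δ(q1, 1) = (q1, 1, L) → 01[q1]011□
Step 9: δ(q1, 0) = (q1, 0, L) → 0[q1]1011□
Step 10: δ(q1, 1) = (q1, 1, L) → [q1]01011□
Step 11: δ(q1, 0) = (q1, 0, L) → [q1]□01011□
Step 12: δ(q1, □) = (qA, □, R) → □[qA]01011□

The machine reaches the accept state qA and halts.

The machine executed 12 steps before halting.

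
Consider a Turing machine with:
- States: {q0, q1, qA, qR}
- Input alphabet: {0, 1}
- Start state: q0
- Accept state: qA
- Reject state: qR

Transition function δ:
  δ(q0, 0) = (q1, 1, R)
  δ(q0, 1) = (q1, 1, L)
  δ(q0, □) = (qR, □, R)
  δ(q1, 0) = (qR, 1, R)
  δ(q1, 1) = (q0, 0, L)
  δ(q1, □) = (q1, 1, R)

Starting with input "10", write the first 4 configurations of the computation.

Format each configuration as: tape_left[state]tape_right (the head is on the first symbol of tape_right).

Transitions applied:
Step 1: δ(q0, 1) = (q1, 1, L)
Step 2: δ(q1, □) = (q1, 1, R)
Step 3: δ(q1, 1) = (q0, 0, L)

The first 4 configurations are:
[q0]10 ⊢ [q1]□10 ⊢ 1[q1]10 ⊢ [q0]100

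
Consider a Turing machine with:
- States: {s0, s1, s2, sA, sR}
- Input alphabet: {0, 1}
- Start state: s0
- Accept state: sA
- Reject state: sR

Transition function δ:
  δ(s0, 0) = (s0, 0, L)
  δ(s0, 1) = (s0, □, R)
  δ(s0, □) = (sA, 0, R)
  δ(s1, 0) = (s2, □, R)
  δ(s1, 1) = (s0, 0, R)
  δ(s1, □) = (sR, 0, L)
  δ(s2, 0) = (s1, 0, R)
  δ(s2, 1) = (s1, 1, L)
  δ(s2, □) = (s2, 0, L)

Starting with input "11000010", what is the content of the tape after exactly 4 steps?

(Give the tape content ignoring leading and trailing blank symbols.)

Execution trace:
Initial: [s0]11000010
Step 1: δ(s0, 1) = (s0, □, R) → □[s0]1000010
Step 2: δ(s0, 1) = (s0, □, R) → □□[s0]000010
Step 3: δ(s0, 0) = (s0, 0, L) → □[s0]□000010
Step 4: δ(s0, □) = (sA, 0, R) → □0[sA]000010

The machine reaches the accept state sA and halts.

After 4 steps, the tape (ignoring leading/trailing blanks) is: 0000010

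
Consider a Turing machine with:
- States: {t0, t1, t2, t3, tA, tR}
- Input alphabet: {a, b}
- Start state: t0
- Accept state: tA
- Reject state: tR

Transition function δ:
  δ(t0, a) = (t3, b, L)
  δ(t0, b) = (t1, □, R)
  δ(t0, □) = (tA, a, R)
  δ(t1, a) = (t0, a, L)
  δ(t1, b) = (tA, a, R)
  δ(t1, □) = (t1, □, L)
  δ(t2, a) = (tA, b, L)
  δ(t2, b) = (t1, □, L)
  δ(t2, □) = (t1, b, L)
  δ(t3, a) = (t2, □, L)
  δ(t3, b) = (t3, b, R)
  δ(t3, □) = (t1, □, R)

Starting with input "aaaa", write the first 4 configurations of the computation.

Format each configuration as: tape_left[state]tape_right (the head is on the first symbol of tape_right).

Transitions applied:
Step 1: δ(t0, a) = (t3, b, L)
Step 2: δ(t3, □) = (t1, □, R)
Step 3: δ(t1, b) = (tA, a, R)

The first 4 configurations are:
[t0]aaaa ⊢ [t3]□baaa ⊢ □[t1]baaa ⊢ □a[tA]aaa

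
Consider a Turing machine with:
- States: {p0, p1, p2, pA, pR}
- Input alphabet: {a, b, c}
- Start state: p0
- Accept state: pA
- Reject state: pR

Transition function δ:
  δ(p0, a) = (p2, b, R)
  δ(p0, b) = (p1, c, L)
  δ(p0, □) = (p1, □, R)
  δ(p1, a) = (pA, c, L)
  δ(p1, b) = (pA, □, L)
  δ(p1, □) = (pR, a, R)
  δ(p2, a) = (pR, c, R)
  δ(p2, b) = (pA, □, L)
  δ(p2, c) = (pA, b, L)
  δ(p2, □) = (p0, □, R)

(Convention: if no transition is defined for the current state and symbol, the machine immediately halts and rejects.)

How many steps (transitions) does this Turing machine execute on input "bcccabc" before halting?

Execution trace:
Initial: [p0]bcccabc
Step 1: δ(p0, b) = (p1, c, L) → [p1]□ccccabc
Step 2: δ(p1, □) = (pR, a, R) → a[pR]ccccabc

The machine reaches the reject state pR and halts.

The machine executed 2 steps before halting.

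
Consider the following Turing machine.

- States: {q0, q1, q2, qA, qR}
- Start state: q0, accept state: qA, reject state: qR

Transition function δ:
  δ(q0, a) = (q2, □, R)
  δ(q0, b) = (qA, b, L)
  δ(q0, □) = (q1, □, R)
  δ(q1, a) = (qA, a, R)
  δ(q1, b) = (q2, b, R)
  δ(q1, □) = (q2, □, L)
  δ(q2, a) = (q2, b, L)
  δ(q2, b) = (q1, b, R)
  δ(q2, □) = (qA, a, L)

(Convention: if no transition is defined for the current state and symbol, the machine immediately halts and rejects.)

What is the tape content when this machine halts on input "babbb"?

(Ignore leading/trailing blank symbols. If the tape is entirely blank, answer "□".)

Execution trace:
Initial: [q0]babbb
Step 1: δ(q0, b) = (qA, b, L) → [qA]□babbb

The machine reaches the accept state qA and halts.

Final tape (ignoring leading/trailing blanks): babbb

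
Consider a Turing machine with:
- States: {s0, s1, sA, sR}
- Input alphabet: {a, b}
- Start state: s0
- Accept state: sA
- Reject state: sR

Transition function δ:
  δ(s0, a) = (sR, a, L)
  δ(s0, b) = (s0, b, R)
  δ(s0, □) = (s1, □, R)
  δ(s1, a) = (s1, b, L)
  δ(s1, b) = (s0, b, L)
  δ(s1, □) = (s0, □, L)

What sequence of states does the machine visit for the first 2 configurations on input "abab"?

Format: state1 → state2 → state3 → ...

Execution trace:
Initial: [s0]abab
Step 1: δ(s0, a) = (sR, a, L) → [sR]□abab

The machine reaches the reject state sR and halts.

State sequence: s0 → sR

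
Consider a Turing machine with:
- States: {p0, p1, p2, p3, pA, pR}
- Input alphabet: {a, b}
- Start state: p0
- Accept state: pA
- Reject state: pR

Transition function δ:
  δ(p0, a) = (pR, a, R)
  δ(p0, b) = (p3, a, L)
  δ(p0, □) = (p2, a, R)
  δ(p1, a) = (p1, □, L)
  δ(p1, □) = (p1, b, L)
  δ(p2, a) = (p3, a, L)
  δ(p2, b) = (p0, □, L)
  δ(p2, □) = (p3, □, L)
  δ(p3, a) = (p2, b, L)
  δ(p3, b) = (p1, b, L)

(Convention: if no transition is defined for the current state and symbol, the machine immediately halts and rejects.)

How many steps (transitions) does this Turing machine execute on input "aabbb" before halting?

Execution trace:
Initial: [p0]aabbb
Step 1: δ(p0, a) = (pR, a, R) → a[pR]abbb

The machine reaches the reject state pR and halts.

The machine executed 1 step before halting.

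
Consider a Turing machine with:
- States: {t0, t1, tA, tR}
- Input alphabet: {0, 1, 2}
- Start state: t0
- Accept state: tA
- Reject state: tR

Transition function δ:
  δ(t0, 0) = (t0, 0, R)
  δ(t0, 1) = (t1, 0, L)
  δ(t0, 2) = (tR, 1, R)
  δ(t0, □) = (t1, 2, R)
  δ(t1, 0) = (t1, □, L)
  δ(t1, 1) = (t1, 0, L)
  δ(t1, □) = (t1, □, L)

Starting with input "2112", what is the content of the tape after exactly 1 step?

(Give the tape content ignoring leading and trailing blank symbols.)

Execution trace:
Initial: [t0]2112
Step 1: δ(t0, 2) = (tR, 1, R) → 1[tR]112

The machine reaches the reject state tR and halts.

After 1 step, the tape (ignoring leading/trailing blanks) is: 1112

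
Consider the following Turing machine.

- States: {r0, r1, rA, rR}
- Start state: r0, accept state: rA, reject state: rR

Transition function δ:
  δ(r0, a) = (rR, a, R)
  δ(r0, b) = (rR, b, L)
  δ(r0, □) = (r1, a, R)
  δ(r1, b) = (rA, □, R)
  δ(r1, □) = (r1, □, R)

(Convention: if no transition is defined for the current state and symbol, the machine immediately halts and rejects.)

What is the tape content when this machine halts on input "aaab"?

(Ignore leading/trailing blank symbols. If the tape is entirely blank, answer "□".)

Execution trace:
Initial: [r0]aaab
Step 1: δ(r0, a) = (rR, a, R) → a[rR]aab

The machine reaches the reject state rR and halts.

Final tape (ignoring leading/trailing blanks): aaab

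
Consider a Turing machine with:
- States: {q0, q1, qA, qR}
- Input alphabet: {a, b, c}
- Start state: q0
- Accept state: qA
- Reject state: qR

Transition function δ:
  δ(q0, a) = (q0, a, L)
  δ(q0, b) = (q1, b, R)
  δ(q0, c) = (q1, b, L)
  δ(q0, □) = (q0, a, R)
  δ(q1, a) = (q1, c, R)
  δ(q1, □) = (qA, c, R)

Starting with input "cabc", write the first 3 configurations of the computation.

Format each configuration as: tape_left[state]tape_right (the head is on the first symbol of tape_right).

Transitions applied:
Step 1: δ(q0, c) = (q1, b, L)
Step 2: δ(q1, □) = (qA, c, R)

The first 3 configurations are:
[q0]cabc ⊢ [q1]□babc ⊢ c[qA]babc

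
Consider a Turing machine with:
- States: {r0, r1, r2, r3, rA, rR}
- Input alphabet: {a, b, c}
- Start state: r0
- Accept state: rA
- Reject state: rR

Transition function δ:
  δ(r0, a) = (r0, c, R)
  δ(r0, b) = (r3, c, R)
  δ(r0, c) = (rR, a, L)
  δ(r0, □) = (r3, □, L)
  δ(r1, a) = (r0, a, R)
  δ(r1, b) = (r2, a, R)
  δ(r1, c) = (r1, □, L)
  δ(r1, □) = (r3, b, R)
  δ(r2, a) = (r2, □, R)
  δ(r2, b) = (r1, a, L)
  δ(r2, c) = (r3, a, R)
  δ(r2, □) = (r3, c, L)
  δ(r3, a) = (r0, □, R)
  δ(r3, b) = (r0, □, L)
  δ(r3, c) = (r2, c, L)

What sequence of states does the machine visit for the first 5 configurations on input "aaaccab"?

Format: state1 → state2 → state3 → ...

Execution trace:
Initial: [r0]aaaccab
Step 1: δ(r0, a) = (r0, c, R) → c[r0]aaccab
Step 2: δ(r0, a) = (r0, c, R) → cc[r0]accab
Step 3: δ(r0, a) = (r0, c, R) → ccc[r0]ccab
Step 4: δ(r0, c) = (rR, a, L) → cc[rR]cacab

The machine reaches the reject state rR and halts.

State sequence: r0 → r0 → r0 → r0 → rR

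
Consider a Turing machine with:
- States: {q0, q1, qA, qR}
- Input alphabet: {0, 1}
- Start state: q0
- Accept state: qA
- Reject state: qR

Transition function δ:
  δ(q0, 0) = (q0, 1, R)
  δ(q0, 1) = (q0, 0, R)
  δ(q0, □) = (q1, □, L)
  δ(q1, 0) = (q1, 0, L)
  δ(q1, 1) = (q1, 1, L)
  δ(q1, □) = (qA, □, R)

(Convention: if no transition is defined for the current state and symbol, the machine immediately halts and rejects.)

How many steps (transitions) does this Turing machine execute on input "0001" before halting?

Execution trace:
Initial: [q0]0001
Step 1: δ(q0, 0) = (q0, 1, R) → 1[q0]001
Step 2: δ(q0, 0) = (q0, 1, R) → 11[q0]01
Step 3: δ(q0, 0) = (q0, 1, R) → 111[q0]1
Step 4: δ(q0, 1) = (q0, 0, R) → 1110[q0]□
Step 5: δ(q0, □) = (q1, □, L) → 111[q1]0□
Step 6: δ(q1, 0) = (q1, 0, L) → 11[q1]10□
Step 7: δ(q1, 1) = (q1, 1, L) → 1[q1]110□
Step 8: δ(q1, 1) = (q1, 1, L) → [q1]1110□
Step 9: δ(q1, 1) = (q1, 1, L) → [q1]□1110□
Step 10: δ(q1, □) = (qA, □, R) → □[qA]1110□

The machine reaches the accept state qA and halts.

The machine executed 10 steps before halting.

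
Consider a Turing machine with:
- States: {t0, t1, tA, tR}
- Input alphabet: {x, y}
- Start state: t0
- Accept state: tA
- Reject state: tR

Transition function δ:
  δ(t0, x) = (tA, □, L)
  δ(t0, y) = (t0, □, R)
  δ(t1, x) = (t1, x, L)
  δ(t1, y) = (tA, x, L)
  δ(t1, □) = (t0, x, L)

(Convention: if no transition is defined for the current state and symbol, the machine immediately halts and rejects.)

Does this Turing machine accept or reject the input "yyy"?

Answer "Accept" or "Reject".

Execution trace:
Initial: [t0]yyy
Step 1: δ(t0, y) = (t0, □, R) → □[t0]yy
Step 2: δ(t0, y) = (t0, □, R) → □□[t0]y
Step 3: δ(t0, y) = (t0, □, R) → □□□[t0]□

No transition is defined for δ(t0, □). By convention the machine halts and rejects.

Answer: Reject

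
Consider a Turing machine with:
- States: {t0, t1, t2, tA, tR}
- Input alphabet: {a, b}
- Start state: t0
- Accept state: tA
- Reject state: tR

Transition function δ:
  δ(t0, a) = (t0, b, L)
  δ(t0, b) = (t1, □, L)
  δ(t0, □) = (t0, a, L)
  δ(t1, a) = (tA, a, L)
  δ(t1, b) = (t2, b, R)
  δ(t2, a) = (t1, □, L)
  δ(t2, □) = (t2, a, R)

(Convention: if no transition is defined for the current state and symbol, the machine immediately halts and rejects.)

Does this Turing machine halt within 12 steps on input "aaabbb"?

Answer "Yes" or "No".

Execution trace:
Initial: [t0]aaabbb
Step 1: δ(t0, a) = (t0, b, L) → [t0]□baabbb
Step 2: δ(t0, □) = (t0, a, L) → [t0]□abaabbb
Step 3: δ(t0, □) = (t0, a, L) → [t0]□aabaabbb
Step 4: δ(t0, □) = (t0, a, L) → [t0]□aaabaabbb
Step 5: δ(t0, □) = (t0, a, L) → [t0]□aaaabaabbb
Step 6: δ(t0, □) = (t0, a, L) → [t0]□aaaaabaabbb
Step 7: δ(t0, □) = (t0, a, L) → [t0]□aaaaaabaabbb
Step 8: δ(t0, □) = (t0, a, L) → [t0]□aaaaaaabaabbb
Step 9: δ(t0, □) = (t0, a, L) → [t0]□aaaaaaaabaabbb
Step 10: δ(t0, □) = (t0, a, L) → [t0]□aaaaaaaaabaabbb
Step 11: δ(t0, □) = (t0, a, L) → [t0]□aaaaaaaaaabaabbb
Step 12: δ(t0, □) = (t0, a, L) → [t0]□aaaaaaaaaaabaabbb

The machine has not reached a halting state after 12 steps.
The machine did not halt within the 12-step bound.

Answer: No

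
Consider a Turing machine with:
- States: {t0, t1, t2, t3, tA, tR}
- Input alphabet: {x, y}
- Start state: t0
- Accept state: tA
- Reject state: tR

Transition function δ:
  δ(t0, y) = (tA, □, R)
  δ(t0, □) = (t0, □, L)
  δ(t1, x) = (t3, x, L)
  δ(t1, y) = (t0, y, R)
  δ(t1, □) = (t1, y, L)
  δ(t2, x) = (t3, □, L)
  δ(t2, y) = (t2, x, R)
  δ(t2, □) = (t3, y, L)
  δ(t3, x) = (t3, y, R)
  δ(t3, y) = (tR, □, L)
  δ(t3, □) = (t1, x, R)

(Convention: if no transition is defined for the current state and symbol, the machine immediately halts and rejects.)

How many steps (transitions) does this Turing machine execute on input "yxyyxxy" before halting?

Execution trace:
Initial: [t0]yxyyxxy
Step 1: δ(t0, y) = (tA, □, R) → □[tA]xyyxxy

The machine reaches the accept state tA and halts.

The machine executed 1 step before halting.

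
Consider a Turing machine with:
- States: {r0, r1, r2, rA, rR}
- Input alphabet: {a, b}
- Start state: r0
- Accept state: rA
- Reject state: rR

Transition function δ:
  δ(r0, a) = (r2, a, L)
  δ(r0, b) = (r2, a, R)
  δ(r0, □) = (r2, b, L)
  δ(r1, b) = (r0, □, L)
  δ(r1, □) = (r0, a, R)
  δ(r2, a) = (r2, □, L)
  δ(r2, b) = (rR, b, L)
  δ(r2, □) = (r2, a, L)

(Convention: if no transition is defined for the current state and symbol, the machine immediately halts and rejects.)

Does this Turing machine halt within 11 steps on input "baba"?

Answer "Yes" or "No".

Execution trace:
Initial: [r0]baba
Step 1: δ(r0, b) = (r2, a, R) → a[r2]aba
Step 2: δ(r2, a) = (r2, □, L) → [r2]a□ba
Step 3: δ(r2, a) = (r2, □, L) → [r2]□□□ba
Step 4: δ(r2, □) = (r2, a, L) → [r2]□a□□ba
Step 5: δ(r2, □) = (r2, a, L) → [r2]□aa□□ba
Step 6: δ(r2, □) = (r2, a, L) → [r2]□aaa□□ba
Step 7: δ(r2, □) = (r2, a, L) → [r2]□aaaa□□ba
Step 8: δ(r2, □) = (r2, a, L) → [r2]□aaaaa□□ba
Step 9: δ(r2, □) = (r2, a, L) → [r2]□aaaaaa□□ba
Step 10: δ(r2, □) = (r2, a, L) → [r2]□aaaaaaa□□ba
Step 11: δ(r2, □) = (r2, a, L) → [r2]□aaaaaaaa□□ba

The machine has not reached a halting state after 11 steps.
The machine did not halt within the 11-step bound.

Answer: No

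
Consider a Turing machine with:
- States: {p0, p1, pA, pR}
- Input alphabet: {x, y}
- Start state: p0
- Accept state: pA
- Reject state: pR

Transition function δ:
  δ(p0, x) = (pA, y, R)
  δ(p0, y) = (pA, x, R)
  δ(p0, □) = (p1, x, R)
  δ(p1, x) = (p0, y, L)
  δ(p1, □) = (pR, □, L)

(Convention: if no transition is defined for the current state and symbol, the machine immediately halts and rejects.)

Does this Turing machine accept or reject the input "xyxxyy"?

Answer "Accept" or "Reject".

Execution trace:
Initial: [p0]xyxxyy
Step 1: δ(p0, x) = (pA, y, R) → y[pA]yxxyy

The machine reaches the accept state pA and halts.

Answer: Accept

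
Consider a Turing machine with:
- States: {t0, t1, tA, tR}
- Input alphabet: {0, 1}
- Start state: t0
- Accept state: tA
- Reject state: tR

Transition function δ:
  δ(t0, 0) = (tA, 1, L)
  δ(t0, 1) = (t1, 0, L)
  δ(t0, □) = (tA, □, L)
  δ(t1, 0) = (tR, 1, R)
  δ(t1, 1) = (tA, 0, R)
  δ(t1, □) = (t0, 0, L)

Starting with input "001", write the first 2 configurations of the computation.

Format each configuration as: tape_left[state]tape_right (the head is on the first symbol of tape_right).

Transitions applied:
Step 1: δ(t0, 0) = (tA, 1, L)

The first 2 configurations are:
[t0]001 ⊢ [tA]□101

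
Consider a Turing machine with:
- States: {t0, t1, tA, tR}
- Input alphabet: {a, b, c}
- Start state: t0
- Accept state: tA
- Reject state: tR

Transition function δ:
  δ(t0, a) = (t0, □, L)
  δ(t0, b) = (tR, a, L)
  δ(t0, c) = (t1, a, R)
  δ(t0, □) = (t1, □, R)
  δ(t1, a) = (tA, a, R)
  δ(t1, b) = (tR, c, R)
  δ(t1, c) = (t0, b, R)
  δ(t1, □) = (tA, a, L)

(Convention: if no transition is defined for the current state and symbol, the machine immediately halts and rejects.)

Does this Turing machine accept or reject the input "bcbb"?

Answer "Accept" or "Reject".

Execution trace:
Initial: [t0]bcbb
Step 1: δ(t0, b) = (tR, a, L) → [tR]□acbb

The machine reaches the reject state tR and halts.

Answer: Reject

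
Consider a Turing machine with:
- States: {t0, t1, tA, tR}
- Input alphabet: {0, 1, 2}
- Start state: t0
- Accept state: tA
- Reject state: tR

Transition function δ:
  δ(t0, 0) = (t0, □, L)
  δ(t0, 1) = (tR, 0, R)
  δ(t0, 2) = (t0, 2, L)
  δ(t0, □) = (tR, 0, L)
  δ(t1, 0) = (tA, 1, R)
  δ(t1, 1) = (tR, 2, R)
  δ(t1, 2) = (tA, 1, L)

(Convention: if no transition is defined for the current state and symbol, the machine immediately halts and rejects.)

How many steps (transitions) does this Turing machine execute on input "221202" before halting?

Execution trace:
Initial: [t0]221202
Step 1: δ(t0, 2) = (t0, 2, L) → [t0]□221202
Step 2: δ(t0, □) = (tR, 0, L) → [tR]□0221202

The machine reaches the reject state tR and halts.

The machine executed 2 steps before halting.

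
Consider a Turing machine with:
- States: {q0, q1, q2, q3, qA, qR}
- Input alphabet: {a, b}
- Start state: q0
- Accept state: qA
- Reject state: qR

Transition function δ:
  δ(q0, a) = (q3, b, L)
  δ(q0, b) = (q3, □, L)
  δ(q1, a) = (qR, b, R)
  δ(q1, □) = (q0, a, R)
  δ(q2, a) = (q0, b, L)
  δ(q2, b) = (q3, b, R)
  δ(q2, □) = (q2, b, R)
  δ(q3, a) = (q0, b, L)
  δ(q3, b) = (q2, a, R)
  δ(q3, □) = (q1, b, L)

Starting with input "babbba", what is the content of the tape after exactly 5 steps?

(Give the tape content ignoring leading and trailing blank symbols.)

Execution trace:
Initial: [q0]babbba
Step 1: δ(q0, b) = (q3, □, L) → [q3]□□abbba
Step 2: δ(q3, □) = (q1, b, L) → [q1]□b□abbba
Step 3: δ(q1, □) = (q0, a, R) → a[q0]b□abbba
Step 4: δ(q0, b) = (q3, □, L) → [q3]a□□abbba
Step 5: δ(q3, a) = (q0, b, L) → [q0]□b□□abbba

No transition is defined for δ(q0, □). By convention the machine halts and rejects.

After 5 steps, the tape (ignoring leading/trailing blanks) is: b□□abbba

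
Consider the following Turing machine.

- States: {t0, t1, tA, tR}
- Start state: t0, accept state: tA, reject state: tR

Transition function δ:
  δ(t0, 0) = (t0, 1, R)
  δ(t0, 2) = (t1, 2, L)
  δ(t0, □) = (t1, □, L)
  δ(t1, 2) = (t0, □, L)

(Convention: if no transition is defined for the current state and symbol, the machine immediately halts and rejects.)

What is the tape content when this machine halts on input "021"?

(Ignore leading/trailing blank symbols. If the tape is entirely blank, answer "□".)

Execution trace:
Initial: [t0]021
Step 1: δ(t0, 0) = (t0, 1, R) → 1[t0]21
Step 2: δ(t0, 2) = (t1, 2, L) → [t1]121

No transition is defined for δ(t1, 1). By convention the machine halts and rejects.

Final tape (ignoring leading/trailing blanks): 121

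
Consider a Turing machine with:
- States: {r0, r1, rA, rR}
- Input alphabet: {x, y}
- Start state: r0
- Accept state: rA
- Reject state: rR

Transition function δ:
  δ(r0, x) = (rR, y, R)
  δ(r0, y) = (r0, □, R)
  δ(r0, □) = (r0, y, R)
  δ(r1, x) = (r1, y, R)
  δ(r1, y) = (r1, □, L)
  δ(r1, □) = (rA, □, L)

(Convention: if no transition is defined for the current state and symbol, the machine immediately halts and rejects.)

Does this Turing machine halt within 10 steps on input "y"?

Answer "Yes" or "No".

Execution trace:
Initial: [r0]y
Step 1: δ(r0, y) = (r0, □, R) → □[r0]□
Step 2: δ(r0, □) = (r0, y, R) → □y[r0]□
Step 3: δ(r0, □) = (r0, y, R) → □yy[r0]□
Step 4: δ(r0, □) = (r0, y, R) → □yyy[r0]□
Step 5: δ(r0, □) = (r0, y, R) → □yyyy[r0]□
Step 6: δ(r0, □) = (r0, y, R) → □yyyyy[r0]□
Step 7: δ(r0, □) = (r0, y, R) → □yyyyyy[r0]□
Step 8: δ(r0, □) = (r0, y, R) → □yyyyyyy[r0]□
Step 9: δ(r0, □) = (r0, y, R) → □yyyyyyyy[r0]□
Step 10: δ(r0, □) = (r0, y, R) → □yyyyyyyyy[r0]□

The machine has not reached a halting state after 10 steps.
The machine did not halt within the 10-step bound.

Answer: No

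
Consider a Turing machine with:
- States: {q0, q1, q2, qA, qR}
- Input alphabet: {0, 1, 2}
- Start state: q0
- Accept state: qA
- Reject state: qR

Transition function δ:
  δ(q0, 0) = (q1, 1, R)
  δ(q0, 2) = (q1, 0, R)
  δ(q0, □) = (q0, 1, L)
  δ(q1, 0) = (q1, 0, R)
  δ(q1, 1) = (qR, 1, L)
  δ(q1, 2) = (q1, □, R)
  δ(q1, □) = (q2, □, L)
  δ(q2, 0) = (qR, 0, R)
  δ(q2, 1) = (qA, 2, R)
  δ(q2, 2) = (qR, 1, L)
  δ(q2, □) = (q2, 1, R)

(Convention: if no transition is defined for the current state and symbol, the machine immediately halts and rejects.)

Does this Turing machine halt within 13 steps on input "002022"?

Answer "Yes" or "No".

Execution trace:
Initial: [q0]002022
Step 1: δ(q0, 0) = (q1, 1, R) → 1[q1]02022
Step 2: δ(q1, 0) = (q1, 0, R) → 10[q1]2022
Step 3: δ(q1, 2) = (q1, □, R) → 10□[q1]022
Step 4: δ(q1, 0) = (q1, 0, R) → 10□0[q1]22
Step 5: δ(q1, 2) = (q1, □, R) → 10□0□[q1]2
Step 6: δ(q1, 2) = (q1, □, R) → 10□0□□[q1]□
Step 7: δ(q1, □) = (q2, □, L) → 10□0□[q2]□□
Step 8: δ(q2, □) = (q2, 1, R) → 10□0□1[q2]□
Step 9: δ(q2, □) = (q2, 1, R) → 10□0□11[q2]□
Step 10: δ(q2, □) = (q2, 1, R) → 10□0□111[q2]□
Step 11: δ(q2, □) = (q2, 1, R) → 10□0□1111[q2]□
Step 12: δ(q2, □) = (q2, 1, R) → 10□0□11111[q2]□
Step 13: δ(q2, □) = (q2, 1, R) → 10□0□111111[q2]□

The machine has not reached a halting state after 13 steps.
The machine did not halt within the 13-step bound.

Answer: No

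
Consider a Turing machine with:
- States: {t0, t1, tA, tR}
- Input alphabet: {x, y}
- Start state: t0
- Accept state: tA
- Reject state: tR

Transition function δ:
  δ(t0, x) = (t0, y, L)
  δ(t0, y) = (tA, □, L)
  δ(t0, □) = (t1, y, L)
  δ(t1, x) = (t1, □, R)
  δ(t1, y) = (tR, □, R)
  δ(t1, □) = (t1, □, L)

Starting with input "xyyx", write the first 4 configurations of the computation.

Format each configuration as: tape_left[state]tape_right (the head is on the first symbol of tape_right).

Transitions applied:
Step 1: δ(t0, x) = (t0, y, L)
Step 2: δ(t0, □) = (t1, y, L)
Step 3: δ(t1, □) = (t1, □, L)

The first 4 configurations are:
[t0]xyyx ⊢ [t0]□yyyx ⊢ [t1]□yyyyx ⊢ [t1]□□yyyyx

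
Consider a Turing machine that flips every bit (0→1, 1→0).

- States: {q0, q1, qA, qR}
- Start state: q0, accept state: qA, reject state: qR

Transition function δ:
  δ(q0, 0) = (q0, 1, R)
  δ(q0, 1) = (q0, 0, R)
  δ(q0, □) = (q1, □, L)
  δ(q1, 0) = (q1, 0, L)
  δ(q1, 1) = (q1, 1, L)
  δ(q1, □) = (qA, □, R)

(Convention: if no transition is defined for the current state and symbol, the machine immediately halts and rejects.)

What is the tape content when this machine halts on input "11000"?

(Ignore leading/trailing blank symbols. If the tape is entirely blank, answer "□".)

Execution trace:
Initial: [q0]11000
Step 1: δ(q0, 1) = (q0, 0, R) → 0[q0]1000
Step 2: δ(q0, 1) = (q0, 0, R) → 00[q0]000
Step 3: δ(q0, 0) = (q0, 1, R) → 001[q0]00
Step 4: δ(q0, 0) = (q0, 1, R) → 0011[q0]0
Step 5: δ(q0, 0) = (q0, 1, R) → 00111[q0]□
Step 6: δ(q0, □) = (q1, □, L) → 0011[q1]1□
Step 7: δ(q1, 1) = (q1, 1, L) → 001[q1]11□
Step 8: δ(q1, 1) = (q1, 1, L) → 00[q1]111□
Step 9: δ(q1, 1) = (q1, 1, L) → 0[q1]0111□
Step 10: δ(q1, 0) = (q1, 0, L) → [q1]00111□
Step 11: δ(q1, 0) = (q1, 0, L) → [q1]□00111□
Step 12: δ(q1, □) = (qA, □, R) → □[qA]00111□

The machine reaches the accept state qA and halts.

Final tape (ignoring leading/trailing blanks): 00111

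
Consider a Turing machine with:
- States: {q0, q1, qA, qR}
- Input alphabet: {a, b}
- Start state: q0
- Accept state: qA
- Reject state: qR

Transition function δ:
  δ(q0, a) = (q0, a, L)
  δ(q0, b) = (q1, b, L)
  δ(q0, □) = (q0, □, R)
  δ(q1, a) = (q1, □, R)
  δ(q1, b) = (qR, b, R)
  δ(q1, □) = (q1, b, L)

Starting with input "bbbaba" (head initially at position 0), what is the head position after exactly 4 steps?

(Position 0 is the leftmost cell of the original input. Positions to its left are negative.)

Execution trace (head position shown):
Step 0: [q0]bbbaba  (head at position 0)
Step 1: move left → [q1]□bbbaba  (head at position -1)
Step 2: move left → [q1]□bbbbaba  (head at position -2)
Step 3: move left → [q1]□bbbbbaba  (head at position -3)
Step 4: move left → [q1]□bbbbbbaba  (head at position -4)

After 4 steps, the head is at position -4.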